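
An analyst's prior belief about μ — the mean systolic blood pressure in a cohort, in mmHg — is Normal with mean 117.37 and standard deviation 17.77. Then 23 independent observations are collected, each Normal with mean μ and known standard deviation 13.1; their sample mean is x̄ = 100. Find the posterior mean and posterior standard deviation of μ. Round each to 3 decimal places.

With known σ, the Normal prior is conjugate. Weight on the data is w = (n/σ²)/(n/σ² + 1/τ₀²) = 0.134025/(0.134025+0.00316683) = 0.97692.
Posterior mean = w·x̄ + (1−w)·μ₀ = 0.97692·100 + 0.023083·117.37 = 100.401. Posterior variance = 1/(0.134025+0.00316683) = 7.28907, so SD = 2.700.

Posterior mean ≈ 100.401; posterior SD ≈ 2.700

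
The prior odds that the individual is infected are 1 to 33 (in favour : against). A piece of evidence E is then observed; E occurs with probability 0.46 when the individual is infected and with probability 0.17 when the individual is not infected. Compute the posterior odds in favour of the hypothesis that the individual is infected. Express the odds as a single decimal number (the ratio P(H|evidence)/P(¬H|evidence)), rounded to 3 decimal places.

Prior odds = 1/33 = 0.030303. In log-odds, ln(0.030303) = -3.4965.
Add log likelihood ratio: ln(2.7059) = 0.99543.
Posterior log-odds = -2.5011, so posterior odds = exp(-2.5011) = 0.081996.

Posterior odds ≈ 0.082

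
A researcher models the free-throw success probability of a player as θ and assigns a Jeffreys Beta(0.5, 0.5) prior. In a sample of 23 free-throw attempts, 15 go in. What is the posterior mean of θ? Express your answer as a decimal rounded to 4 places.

Posterior mean ≈ 0.6458

Observing 15 successes and 8 failures updates Beta(0.5, 0.5) by adding the success and failure counts to the two shape parameters: α = 0.5+15 = 15.5, β = 0.5+8 = 8.5.
Posterior mean = α/(α+β) = 15.5/24 = 0.6458.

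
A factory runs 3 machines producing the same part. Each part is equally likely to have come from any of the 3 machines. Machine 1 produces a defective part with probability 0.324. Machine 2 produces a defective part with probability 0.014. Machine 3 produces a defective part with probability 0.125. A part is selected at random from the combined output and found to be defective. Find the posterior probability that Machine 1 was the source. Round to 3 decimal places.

Tabulate prior·likelihood by source: [1] prior 0.333333, lik 0.324, product 0.1080; [2] prior 0.333333, lik 0.014, product 0.004667; [3] prior 0.333333, lik 0.125, product 0.04167.
Normalizing constant = 0.15433; the posterior for Machine 1 is its product over the sum, 0.1080/0.15433 = 0.700.

Posterior probability ≈ 0.700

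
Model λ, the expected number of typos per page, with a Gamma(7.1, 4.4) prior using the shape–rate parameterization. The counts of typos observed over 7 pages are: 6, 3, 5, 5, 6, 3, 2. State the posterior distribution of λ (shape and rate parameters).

Total count ∑xᵢ = 30 over n = 7 pages.
Gamma is conjugate to the Poisson likelihood: posterior is Gamma(shape = 7.1+30 = 37.1, rate = 4.4+7 = 11.4).

Posterior: Gamma(shape=37.1, rate=11.4)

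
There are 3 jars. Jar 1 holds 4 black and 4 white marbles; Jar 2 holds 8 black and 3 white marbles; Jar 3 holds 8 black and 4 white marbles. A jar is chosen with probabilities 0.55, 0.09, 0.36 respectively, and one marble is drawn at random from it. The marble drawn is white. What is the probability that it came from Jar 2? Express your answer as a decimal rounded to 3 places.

Tabulate prior·likelihood by source: [1] prior 0.55, lik 0.5, product 0.2750; [2] prior 0.09, lik 0.2727, product 0.02455; [3] prior 0.36, lik 0.3333, product 0.1200.
Normalizing constant = 0.41955; the posterior for Jar 2 is its product over the sum, 0.02455/0.41955 = 0.059.

Posterior probability ≈ 0.059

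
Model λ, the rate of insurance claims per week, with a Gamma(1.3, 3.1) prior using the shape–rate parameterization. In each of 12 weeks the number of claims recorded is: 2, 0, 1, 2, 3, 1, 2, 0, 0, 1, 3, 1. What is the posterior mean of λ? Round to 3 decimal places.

Total count ∑xᵢ = 16 over n = 12 weeks.
Gamma is conjugate to the Poisson likelihood: posterior is Gamma(shape = 1.3+16 = 17.3, rate = 3.1+12 = 15.1).
Posterior mean = shape/rate = 17.3/15.1 = 1.146.

Posterior mean ≈ 1.146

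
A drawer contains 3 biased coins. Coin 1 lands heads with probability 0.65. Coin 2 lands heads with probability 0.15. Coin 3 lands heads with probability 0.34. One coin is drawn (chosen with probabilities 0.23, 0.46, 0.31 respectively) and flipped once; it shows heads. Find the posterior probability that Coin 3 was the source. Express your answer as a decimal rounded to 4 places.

P(heads|C1) = 0.65; P(heads|C2) = 0.15; P(heads|C3) = 0.34.
Prior × likelihood for each source: 0.23·0.65=0.1495, 0.46·0.15=0.06900, 0.31·0.34=0.1054. Summing gives P(heads) = 0.32390.
P(Coin 3 | heads) = 0.1054 / 0.32390 = 0.3254.

Posterior probability ≈ 0.3254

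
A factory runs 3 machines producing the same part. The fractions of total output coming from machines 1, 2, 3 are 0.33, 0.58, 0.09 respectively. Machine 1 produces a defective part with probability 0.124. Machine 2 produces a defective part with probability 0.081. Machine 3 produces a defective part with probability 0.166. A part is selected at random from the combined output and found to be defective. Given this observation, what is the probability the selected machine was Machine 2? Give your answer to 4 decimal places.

Posterior probability ≈ 0.4568

Tabulate prior·likelihood by source: [1] prior 0.33, lik 0.124, product 0.04092; [2] prior 0.58, lik 0.081, product 0.04698; [3] prior 0.09, lik 0.166, product 0.01494.
Normalizing constant = 0.10284; the posterior for Machine 2 is its product over the sum, 0.04698/0.10284 = 0.4568.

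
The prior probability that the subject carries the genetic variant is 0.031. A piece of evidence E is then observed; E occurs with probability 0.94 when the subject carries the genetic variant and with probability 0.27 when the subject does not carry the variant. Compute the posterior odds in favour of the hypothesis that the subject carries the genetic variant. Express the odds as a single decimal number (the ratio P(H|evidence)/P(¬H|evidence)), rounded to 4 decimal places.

Prior odds = 0.031/(1−0.031) = 0.031992.
Likelihood ratio for E = 0.94/0.27 = 3.4815.
Posterior odds = prior odds × LR = 0.11138.

Posterior odds ≈ 0.1114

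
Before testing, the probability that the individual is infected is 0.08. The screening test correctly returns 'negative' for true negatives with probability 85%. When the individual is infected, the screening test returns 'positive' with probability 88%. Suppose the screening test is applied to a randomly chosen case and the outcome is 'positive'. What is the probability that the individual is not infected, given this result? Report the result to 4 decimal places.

Write H for 'the individual is infected'. Prior odds H:¬H = 0.08/0.92 = 0.086957. For the 'positive' outcome, the likelihood ratio is 0.88/0.15 = 5.8667.
Posterior odds = 0.086957 × 5.8667 = 0.51014, so P(H|E) = 0.51014/(1+0.51014) = 0.3378. Then P(¬H|E) = 1 − 0.3378 = 0.6622.

P(¬H | E) ≈ 0.6622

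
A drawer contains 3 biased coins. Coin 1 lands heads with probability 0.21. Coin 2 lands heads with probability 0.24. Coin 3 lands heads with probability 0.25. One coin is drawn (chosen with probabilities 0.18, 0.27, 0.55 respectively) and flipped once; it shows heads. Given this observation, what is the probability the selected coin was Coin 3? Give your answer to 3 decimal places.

Posterior probability ≈ 0.573

Tabulate prior·likelihood by source: [1] prior 0.18, lik 0.21, product 0.03780; [2] prior 0.27, lik 0.24, product 0.06480; [3] prior 0.55, lik 0.25, product 0.1375.
Normalizing constant = 0.24010; the posterior for Coin 3 is its product over the sum, 0.1375/0.24010 = 0.573.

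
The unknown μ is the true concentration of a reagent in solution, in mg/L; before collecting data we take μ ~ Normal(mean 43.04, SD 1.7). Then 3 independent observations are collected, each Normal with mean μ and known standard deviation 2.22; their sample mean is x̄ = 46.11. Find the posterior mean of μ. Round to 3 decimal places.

Prior precision 1/τ₀² = 1/1.7² = 0.346021; data precision n/σ² = 3/2.22² = 0.608717.
Posterior precision = 0.346021 + 0.608717 = 0.954738.
Posterior mean = (0.346021·43.04 + 0.608717·46.11) / 0.954738 = 44.997.

Posterior mean ≈ 44.997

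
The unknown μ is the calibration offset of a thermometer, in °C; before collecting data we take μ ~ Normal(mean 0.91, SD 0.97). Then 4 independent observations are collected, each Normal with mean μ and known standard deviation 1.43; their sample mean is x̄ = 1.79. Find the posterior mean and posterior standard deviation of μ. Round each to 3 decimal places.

Posterior mean ≈ 1.480; posterior SD ≈ 0.576

With known σ, the Normal prior is conjugate. Weight on the data is w = (n/σ²)/(n/σ² + 1/τ₀²) = 1.95609/(1.95609+1.06281) = 0.64795.
Posterior mean = w·x̄ + (1−w)·μ₀ = 0.64795·1.79 + 0.35205·0.91 = 1.480. Posterior variance = 1/(1.95609+1.06281) = 0.331247, so SD = 0.576.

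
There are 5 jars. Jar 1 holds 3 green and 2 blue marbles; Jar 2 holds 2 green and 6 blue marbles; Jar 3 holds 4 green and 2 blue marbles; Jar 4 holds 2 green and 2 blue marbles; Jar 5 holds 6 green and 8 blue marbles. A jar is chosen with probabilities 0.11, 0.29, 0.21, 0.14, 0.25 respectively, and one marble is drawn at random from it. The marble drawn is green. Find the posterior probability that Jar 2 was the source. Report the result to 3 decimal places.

Posterior probability ≈ 0.159

Tabulate prior·likelihood by source: [1] prior 0.11, lik 0.6, product 0.06600; [2] prior 0.29, lik 0.25, product 0.07250; [3] prior 0.21, lik 0.6667, product 0.1400; [4] prior 0.14, lik 0.5, product 0.07000; [5] prior 0.25, lik 0.4286, product 0.1071.
Normalizing constant = 0.45564; the posterior for Jar 2 is its product over the sum, 0.07250/0.45564 = 0.159.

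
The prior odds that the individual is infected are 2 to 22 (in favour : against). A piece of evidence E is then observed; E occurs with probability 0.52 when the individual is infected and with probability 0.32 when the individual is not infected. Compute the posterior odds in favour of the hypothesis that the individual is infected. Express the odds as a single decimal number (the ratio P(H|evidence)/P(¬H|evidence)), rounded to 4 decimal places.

Prior odds = 2/22 = 0.090909.
Likelihood ratio for E = 0.52/0.32 = 1.6250.
Posterior odds = prior odds × LR = 0.14773.

Posterior odds ≈ 0.1477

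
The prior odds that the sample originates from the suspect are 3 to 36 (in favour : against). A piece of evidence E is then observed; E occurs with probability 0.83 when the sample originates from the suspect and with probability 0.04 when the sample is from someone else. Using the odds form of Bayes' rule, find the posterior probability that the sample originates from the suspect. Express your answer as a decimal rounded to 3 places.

Prior odds = 3/36 = 0.083333. In log-odds, ln(0.083333) = -2.4849.
Add log likelihood ratio: ln(20.750) = 3.0325.
Posterior log-odds = 0.54764, so posterior odds = exp(0.54764) = 1.7292. Converting, P(H|E) = 1.7292/2.7292 = 0.634.

Posterior probability ≈ 0.634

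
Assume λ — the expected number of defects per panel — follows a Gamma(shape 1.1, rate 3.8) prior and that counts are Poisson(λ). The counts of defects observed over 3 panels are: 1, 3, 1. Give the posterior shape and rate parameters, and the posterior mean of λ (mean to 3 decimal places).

Posterior: Gamma(shape=6.1, rate=6.8); mean ≈ 0.897

The Poisson likelihood adds the total count to the shape and the number of exposure periods to the rate. Here ∑xᵢ = 5 and n = 3, so shape 1.1→6.1 and rate 3.8→6.8.
Posterior mean = shape/rate = 6.1/6.8 = 0.897.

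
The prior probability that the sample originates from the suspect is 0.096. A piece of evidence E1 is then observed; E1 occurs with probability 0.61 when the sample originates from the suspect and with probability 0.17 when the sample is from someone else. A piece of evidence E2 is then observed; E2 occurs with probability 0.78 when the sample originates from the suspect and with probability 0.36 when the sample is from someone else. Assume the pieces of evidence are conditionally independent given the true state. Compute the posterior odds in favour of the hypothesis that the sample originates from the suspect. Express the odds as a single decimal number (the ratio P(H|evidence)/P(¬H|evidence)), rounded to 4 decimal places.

Posterior odds ≈ 0.8256

Prior odds = 0.096/(1−0.096) = 0.10619. In log-odds, ln(0.10619) = -2.2425.
Add log likelihood ratios: ln(3.5882) + ln(2.1667) = 2.0509.
Posterior log-odds = -0.19163, so posterior odds = exp(-0.19163) = 0.82561.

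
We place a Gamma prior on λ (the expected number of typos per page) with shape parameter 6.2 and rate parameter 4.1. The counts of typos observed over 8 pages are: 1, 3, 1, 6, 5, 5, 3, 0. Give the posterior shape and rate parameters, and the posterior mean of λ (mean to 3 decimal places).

Posterior: Gamma(shape=30.2, rate=12.1); mean ≈ 2.496

The Poisson likelihood adds the total count to the shape and the number of exposure periods to the rate. Here ∑xᵢ = 24 and n = 8, so shape 6.2→30.2 and rate 4.1→12.1.
Posterior mean = shape/rate = 30.2/12.1 = 2.496.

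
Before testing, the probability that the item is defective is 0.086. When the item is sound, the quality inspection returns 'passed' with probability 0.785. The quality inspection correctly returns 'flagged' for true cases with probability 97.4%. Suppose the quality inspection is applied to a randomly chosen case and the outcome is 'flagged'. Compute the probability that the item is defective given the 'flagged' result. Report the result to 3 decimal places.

P(H | E) ≈ 0.299

Let H be the event that the item is defective. P(H) = 0.086, so P(¬H) = 0.914. With E the 'flagged' result, P(E|H) = 0.974 and P(E|¬H) = 0.215.
P(E) = 0.974·0.086 + 0.215·0.914 = 0.083764 + 0.19651 = 0.28027.
By Bayes' theorem, P(H|E) = 0.083764 / 0.28027 = 0.299.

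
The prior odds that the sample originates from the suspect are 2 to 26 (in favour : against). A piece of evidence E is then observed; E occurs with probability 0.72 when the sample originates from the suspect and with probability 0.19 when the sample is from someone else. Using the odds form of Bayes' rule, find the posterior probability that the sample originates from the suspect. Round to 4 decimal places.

Posterior probability ≈ 0.2257

Prior odds = 2/26 = 0.076923.
Likelihood ratio for E = 0.72/0.19 = 3.7895.
Posterior odds = prior odds × LR = 0.29150.
Posterior probability = odds/(1+odds) = 0.29150/1.2915 = 0.2257.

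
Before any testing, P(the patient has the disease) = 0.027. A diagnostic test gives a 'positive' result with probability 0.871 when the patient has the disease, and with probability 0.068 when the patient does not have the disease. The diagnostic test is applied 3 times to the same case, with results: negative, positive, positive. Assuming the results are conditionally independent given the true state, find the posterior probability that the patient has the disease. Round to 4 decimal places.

With H the event that the patient has the disease, the joint likelihood of the observed sequence is P(data|H) = 0.129·0.871·0.871 = 0.097865 and P(data|¬H) = 0.932·0.068·0.068 = 0.0043096.
Bayes: P(H|data) = 0.027·0.097865 / (0.027·0.097865 + 0.973·0.0043096) = 0.0026423/0.0068356 = 0.3866.

Posterior P(H) ≈ 0.3866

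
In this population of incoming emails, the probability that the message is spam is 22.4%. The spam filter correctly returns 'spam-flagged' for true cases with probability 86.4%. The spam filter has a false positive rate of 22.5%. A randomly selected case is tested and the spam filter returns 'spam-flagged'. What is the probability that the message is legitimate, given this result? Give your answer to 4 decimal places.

Let H be the event that the message is spam. P(H) = 0.224, so P(¬H) = 0.776. With E the 'spam-flagged' result, P(E|H) = 0.864 and P(E|¬H) = 0.225.
P(E) = 0.864·0.224 + 0.225·0.776 = 0.19354 + 0.17460 = 0.36814.
By Bayes' theorem, P(H|E) = 0.19354 / 0.36814 = 0.5257. Hence P(¬H|E) = 1 − 0.5257 = 0.4743.

P(¬H | E) ≈ 0.4743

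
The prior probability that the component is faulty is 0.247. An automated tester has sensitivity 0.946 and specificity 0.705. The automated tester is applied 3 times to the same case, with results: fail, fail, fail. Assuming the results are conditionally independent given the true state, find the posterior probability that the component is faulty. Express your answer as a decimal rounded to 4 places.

Posterior P(H) ≈ 0.9154

Let H be the event that the component is faulty; start with P(H) = 0.247. P('fail'|H) = 0.946, P('fail'|¬H) = 0.295.
Update on result 1 ('fail'): P(H) ← 0.946·0.2470 / (0.946·0.2470 + 0.295·0.7530) = 0.23366/0.45580 = 0.5126.
Update on result 2 ('fail'): P(H) ← 0.946·0.5126 / (0.946·0.5126 + 0.295·0.4874) = 0.48496/0.62873 = 0.7713.
Update on result 3 ('fail'): P(H) ← 0.946·0.7713 / (0.946·0.7713 + 0.295·0.2287) = 0.72968/0.79714 = 0.9154.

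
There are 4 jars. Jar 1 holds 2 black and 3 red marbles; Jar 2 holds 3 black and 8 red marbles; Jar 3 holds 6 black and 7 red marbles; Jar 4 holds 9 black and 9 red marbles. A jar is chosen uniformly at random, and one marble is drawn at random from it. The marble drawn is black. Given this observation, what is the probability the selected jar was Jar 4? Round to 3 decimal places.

Posterior probability ≈ 0.306

Tabulate prior·likelihood by source: [1] prior 0.25, lik 0.4, product 0.1000; [2] prior 0.25, lik 0.2727, product 0.06818; [3] prior 0.25, lik 0.4615, product 0.1154; [4] prior 0.25, lik 0.5, product 0.1250.
Normalizing constant = 0.40857; the posterior for Jar 4 is its product over the sum, 0.1250/0.40857 = 0.306.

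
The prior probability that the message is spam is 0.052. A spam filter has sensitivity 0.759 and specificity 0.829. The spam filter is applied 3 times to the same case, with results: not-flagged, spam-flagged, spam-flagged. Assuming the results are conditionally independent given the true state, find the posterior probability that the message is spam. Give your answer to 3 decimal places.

Posterior P(H) ≈ 0.239

Let H be the event that the message is spam; start with P(H) = 0.052. P('spam-flagged'|H) = 0.759, P('spam-flagged'|¬H) = 0.171.
Update on result 1 ('not-flagged'): P(H) ← 0.241·0.0520 / (0.241·0.0520 + 0.829·0.9480) = 0.012532/0.79842 = 0.0157.
Update on result 2 ('spam-flagged'): P(H) ← 0.759·0.0157 / (0.759·0.0157 + 0.171·0.9843) = 0.011913/0.18023 = 0.0661.
Update on result 3 ('spam-flagged'): P(H) ← 0.759·0.0661 / (0.759·0.0661 + 0.171·0.9339) = 0.050170/0.20987 = 0.2391.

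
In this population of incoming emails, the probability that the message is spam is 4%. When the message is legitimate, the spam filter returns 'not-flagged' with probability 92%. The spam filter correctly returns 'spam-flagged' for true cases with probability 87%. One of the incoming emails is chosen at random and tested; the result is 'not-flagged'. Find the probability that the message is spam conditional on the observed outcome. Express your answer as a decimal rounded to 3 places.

Let H be the event that the message is spam. P(H) = 0.04, so P(¬H) = 0.96. With E the 'not-flagged' result, P(E|H) = 0.13 and P(E|¬H) = 0.92.
P(E) = 0.13·0.04 + 0.92·0.96 = 0.0052000 + 0.88320 = 0.88840.
By Bayes' theorem, P(H|E) = 0.0052000 / 0.88840 = 0.006.

P(H | E) ≈ 0.006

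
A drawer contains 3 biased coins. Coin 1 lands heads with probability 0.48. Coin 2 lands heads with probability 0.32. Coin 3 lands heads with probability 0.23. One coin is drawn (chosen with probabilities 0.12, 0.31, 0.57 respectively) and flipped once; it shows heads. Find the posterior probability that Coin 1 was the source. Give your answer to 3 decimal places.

Tabulate prior·likelihood by source: [1] prior 0.12, lik 0.48, product 0.05760; [2] prior 0.31, lik 0.32, product 0.09920; [3] prior 0.57, lik 0.23, product 0.1311.
Normalizing constant = 0.28790; the posterior for Coin 1 is its product over the sum, 0.05760/0.28790 = 0.200.

Posterior probability ≈ 0.200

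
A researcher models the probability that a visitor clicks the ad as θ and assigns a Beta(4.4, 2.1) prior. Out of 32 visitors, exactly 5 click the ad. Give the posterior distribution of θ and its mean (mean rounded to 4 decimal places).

Posterior: Beta(9.4, 29.1); mean ≈ 0.2442

Observing 5 successes and 27 failures updates Beta(4.4, 2.1) by adding the success and failure counts to the two shape parameters: α = 4.4+5 = 9.4, β = 2.1+27 = 29.1.
Posterior mean = α/(α+β) = 9.4/38.5 = 0.2442.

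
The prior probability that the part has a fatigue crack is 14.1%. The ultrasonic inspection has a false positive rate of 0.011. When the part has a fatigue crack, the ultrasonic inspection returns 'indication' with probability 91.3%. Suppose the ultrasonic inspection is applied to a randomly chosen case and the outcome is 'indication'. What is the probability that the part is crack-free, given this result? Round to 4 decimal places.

Let H be the event that the part has a fatigue crack. P(H) = 0.141, so P(¬H) = 0.859. With E the 'indication' result, P(E|H) = 0.913 and P(E|¬H) = 0.011.
P(E) = 0.913·0.141 + 0.011·0.859 = 0.12873 + 0.0094490 = 0.13818.
By Bayes' theorem, P(H|E) = 0.12873 / 0.13818 = 0.9316. Hence P(¬H|E) = 1 − 0.9316 = 0.0684.

P(¬H | E) ≈ 0.0684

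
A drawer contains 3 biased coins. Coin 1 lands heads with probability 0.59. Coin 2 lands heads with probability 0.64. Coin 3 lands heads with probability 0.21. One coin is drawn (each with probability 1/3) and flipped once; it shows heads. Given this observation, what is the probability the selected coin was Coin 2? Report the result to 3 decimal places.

Tabulate prior·likelihood by source: [1] prior 0.333333, lik 0.59, product 0.1967; [2] prior 0.333333, lik 0.64, product 0.2133; [3] prior 0.333333, lik 0.21, product 0.07000.
Normalizing constant = 0.48000; the posterior for Coin 2 is its product over the sum, 0.2133/0.48000 = 0.444.

Posterior probability ≈ 0.444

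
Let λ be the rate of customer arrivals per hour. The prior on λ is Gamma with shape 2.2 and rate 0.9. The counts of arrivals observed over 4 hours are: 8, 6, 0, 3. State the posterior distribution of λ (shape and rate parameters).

Posterior: Gamma(shape=19.2, rate=4.9)

Total count ∑xᵢ = 17 over n = 4 hours.
Gamma is conjugate to the Poisson likelihood: posterior is Gamma(shape = 2.2+17 = 19.2, rate = 0.9+4 = 4.9).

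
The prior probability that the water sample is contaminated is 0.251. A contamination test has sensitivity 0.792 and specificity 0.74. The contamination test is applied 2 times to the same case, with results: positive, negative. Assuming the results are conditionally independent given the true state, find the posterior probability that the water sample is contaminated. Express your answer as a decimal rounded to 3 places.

Posterior P(H) ≈ 0.223

Let H be the event that the water sample is contaminated; start with P(H) = 0.251. P('positive'|H) = 0.792, P('positive'|¬H) = 0.26.
Update on result 1 ('positive'): P(H) ← 0.792·0.2510 / (0.792·0.2510 + 0.26·0.7490) = 0.19879/0.39353 = 0.5051.
Update on result 2 ('negative'): P(H) ← 0.208·0.5051 / (0.208·0.5051 + 0.74·0.4949) = 0.10507/0.47126 = 0.2230.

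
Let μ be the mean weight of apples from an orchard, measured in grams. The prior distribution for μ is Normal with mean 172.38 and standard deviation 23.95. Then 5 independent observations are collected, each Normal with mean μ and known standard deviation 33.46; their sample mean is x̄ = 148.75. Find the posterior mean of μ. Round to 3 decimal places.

Posterior mean ≈ 155.384

With known σ, the Normal prior is conjugate. Weight on the data is w = (n/σ²)/(n/σ² + 1/τ₀²) = 0.00446599/(0.00446599+0.00174337) = 0.71924.
Posterior mean = w·x̄ + (1−w)·μ₀ = 0.71924·148.75 + 0.28076·172.38 = 155.384.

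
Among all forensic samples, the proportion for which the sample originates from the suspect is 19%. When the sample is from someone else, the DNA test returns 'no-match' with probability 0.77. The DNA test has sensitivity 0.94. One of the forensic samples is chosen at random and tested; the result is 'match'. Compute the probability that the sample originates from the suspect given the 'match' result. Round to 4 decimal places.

Let H be the event that the sample originates from the suspect. P(H) = 0.19, so P(¬H) = 0.81. With E the 'match' result, P(E|H) = 0.94 and P(E|¬H) = 0.23.
P(E) = 0.94·0.19 + 0.23·0.81 = 0.17860 + 0.18630 = 0.36490.
By Bayes' theorem, P(H|E) = 0.17860 / 0.36490 = 0.4894.

P(H | E) ≈ 0.4894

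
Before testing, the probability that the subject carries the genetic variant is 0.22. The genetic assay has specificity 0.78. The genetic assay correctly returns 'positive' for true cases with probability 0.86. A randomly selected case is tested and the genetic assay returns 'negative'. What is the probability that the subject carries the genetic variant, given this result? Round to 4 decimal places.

P(H | E) ≈ 0.0482

Write H for 'the subject carries the genetic variant'. Prior odds H:¬H = 0.22/0.78 = 0.28205. For the 'negative' outcome, the likelihood ratio is 0.14/0.78 = 0.17949.
Posterior odds = 0.28205 × 0.17949 = 0.050625, so P(H|E) = 0.050625/(1+0.050625) = 0.0482.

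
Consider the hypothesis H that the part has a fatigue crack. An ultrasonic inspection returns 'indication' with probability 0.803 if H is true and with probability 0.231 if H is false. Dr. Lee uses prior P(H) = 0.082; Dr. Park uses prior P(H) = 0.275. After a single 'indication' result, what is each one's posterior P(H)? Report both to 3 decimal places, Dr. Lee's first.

P('+'|H) = 0.803, P('+'|¬H) = 0.231.
Dr. Lee: numerator 0.803·0.082 = 0.065846; evidence = 0.065846+0.231·0.918 = 0.27790; posterior = 0.237.
Dr. Park: numerator 0.803·0.275 = 0.22083; evidence = 0.22083+0.231·0.725 = 0.38830; posterior = 0.569.

Dr. Lee: 0.237; Dr. Park: 0.569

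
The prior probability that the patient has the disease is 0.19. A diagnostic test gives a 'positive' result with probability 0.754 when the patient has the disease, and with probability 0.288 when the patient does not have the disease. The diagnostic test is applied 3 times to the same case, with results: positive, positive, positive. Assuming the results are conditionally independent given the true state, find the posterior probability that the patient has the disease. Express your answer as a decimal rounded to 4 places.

Posterior P(H) ≈ 0.8080

Let H be the event that the patient has the disease; start with P(H) = 0.19. P('positive'|H) = 0.754, P('positive'|¬H) = 0.288.
Update on result 1 ('positive'): P(H) ← 0.754·0.1900 / (0.754·0.1900 + 0.288·0.8100) = 0.14326/0.37654 = 0.3805.
Update on result 2 ('positive'): P(H) ← 0.754·0.3805 / (0.754·0.3805 + 0.288·0.6195) = 0.28687/0.46530 = 0.6165.
Update on result 3 ('positive'): P(H) ← 0.754·0.6165 / (0.754·0.6165 + 0.288·0.3835) = 0.46487/0.57530 = 0.8080.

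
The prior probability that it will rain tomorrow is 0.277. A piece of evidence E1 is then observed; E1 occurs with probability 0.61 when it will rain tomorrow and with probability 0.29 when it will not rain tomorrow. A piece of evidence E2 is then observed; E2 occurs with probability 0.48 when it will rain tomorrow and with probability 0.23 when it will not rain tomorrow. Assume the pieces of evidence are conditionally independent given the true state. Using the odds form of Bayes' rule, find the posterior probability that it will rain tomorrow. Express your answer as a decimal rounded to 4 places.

Prior odds = 0.277/(1−0.277) = 0.38313. In log-odds, ln(0.38313) = -0.95939.
Add log likelihood ratios: ln(2.1034) + ln(2.0870) = 1.4793.
Posterior log-odds = 0.51989, so posterior odds = exp(0.51989) = 1.6818. Converting, P(H|E) = 1.6818/2.6818 = 0.6271.

Posterior probability ≈ 0.6271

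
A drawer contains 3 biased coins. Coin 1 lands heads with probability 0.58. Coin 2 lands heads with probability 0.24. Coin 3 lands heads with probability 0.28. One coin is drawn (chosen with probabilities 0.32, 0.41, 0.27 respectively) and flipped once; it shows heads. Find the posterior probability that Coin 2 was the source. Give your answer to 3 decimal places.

Posterior probability ≈ 0.274

P(heads|C1) = 0.58; P(heads|C2) = 0.24; P(heads|C3) = 0.28.
Prior × likelihood for each source: 0.32·0.58=0.1856, 0.41·0.24=0.09840, 0.27·0.28=0.07560. Summing gives P(heads) = 0.35960.
P(Coin 2 | heads) = 0.09840 / 0.35960 = 0.274.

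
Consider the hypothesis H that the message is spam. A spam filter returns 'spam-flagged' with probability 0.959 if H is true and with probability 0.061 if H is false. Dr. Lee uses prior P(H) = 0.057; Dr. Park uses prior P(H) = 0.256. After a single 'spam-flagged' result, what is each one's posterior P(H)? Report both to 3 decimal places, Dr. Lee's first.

Dr. Lee: 0.487; Dr. Park: 0.844

The likelihood ratio for a 'spam-flagged' result is 0.959/0.061 = 15.721.
Dr. Lee: prior odds 0.057/0.943 = 0.060445; posterior odds 0.95028; posterior probability 0.487.
Dr. Park: prior odds 0.256/0.744 = 0.34409; posterior odds 5.4095; posterior probability 0.844.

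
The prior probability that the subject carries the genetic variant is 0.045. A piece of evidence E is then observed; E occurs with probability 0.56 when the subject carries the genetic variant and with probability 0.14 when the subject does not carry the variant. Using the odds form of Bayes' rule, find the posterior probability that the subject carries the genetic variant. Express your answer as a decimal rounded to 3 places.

Posterior probability ≈ 0.159

Prior odds = 0.045/(1−0.045) = 0.047120.
Likelihood ratio for E = 0.56/0.14 = 4.0000.
Posterior odds = prior odds × LR = 0.18848.
Posterior probability = odds/(1+odds) = 0.18848/1.1885 = 0.159.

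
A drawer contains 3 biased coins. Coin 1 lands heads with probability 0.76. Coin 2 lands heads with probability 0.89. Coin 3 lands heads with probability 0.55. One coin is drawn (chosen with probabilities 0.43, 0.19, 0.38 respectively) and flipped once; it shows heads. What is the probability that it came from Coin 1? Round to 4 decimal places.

Tabulate prior·likelihood by source: [1] prior 0.43, lik 0.76, product 0.3268; [2] prior 0.19, lik 0.89, product 0.1691; [3] prior 0.38, lik 0.55, product 0.2090.
Normalizing constant = 0.70490; the posterior for Coin 1 is its product over the sum, 0.3268/0.70490 = 0.4636.

Posterior probability ≈ 0.4636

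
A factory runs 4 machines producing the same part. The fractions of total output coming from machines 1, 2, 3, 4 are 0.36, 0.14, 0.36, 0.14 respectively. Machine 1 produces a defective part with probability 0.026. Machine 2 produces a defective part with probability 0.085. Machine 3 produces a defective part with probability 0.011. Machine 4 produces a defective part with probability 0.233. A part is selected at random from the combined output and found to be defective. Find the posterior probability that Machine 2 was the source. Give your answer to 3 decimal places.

Posterior probability ≈ 0.206

Tabulate prior·likelihood by source: [1] prior 0.36, lik 0.026, product 0.009360; [2] prior 0.14, lik 0.085, product 0.01190; [3] prior 0.36, lik 0.011, product 0.003960; [4] prior 0.14, lik 0.233, product 0.03262.
Normalizing constant = 0.057840; the posterior for Machine 2 is its product over the sum, 0.01190/0.057840 = 0.206.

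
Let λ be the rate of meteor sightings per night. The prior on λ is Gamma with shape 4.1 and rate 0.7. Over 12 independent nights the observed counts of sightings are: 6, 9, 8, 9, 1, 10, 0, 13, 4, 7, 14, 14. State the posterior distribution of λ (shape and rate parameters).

Posterior: Gamma(shape=99.1, rate=12.7)

Total count ∑xᵢ = 95 over n = 12 nights.
Gamma is conjugate to the Poisson likelihood: posterior is Gamma(shape = 4.1+95 = 99.1, rate = 0.7+12 = 12.7).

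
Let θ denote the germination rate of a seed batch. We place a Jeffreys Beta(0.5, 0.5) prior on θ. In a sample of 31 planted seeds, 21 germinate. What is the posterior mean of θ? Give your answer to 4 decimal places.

Observing 21 successes and 10 failures updates Beta(0.5, 0.5) by adding the success and failure counts to the two shape parameters: α = 0.5+21 = 21.5, β = 0.5+10 = 10.5.
Posterior mean = α/(α+β) = 21.5/32 = 0.6719.

Posterior mean ≈ 0.6719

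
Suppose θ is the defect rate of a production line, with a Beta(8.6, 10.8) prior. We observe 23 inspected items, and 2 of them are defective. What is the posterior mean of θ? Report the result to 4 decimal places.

Posterior mean ≈ 0.2500

The binomial likelihood is conjugate to the Beta prior: with 2 successes and 21 failures, the posterior is Beta(8.6+2, 10.8+21) = Beta(10.6, 31.8).
Posterior mean = α/(α+β) = 10.6/42.4 = 0.2500.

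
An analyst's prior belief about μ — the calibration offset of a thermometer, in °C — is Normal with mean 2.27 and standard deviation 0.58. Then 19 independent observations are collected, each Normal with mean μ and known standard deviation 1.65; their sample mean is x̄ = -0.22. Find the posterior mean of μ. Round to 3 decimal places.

Prior precision 1/τ₀² = 1/0.58² = 2.97265; data precision n/σ² = 19/1.65² = 6.97888.
Posterior precision = 2.97265 + 6.97888 = 9.95153.
Posterior mean = (2.97265·2.27 + 6.97888·-0.22) / 9.95153 = 0.524.

Posterior mean ≈ 0.524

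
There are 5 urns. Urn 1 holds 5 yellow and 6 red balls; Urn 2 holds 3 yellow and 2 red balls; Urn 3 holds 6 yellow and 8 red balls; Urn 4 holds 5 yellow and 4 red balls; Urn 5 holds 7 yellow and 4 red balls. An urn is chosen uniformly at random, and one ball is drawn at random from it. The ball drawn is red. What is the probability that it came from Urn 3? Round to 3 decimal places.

Tabulate prior·likelihood by source: [1] prior 0.2, lik 0.5455, product 0.1091; [2] prior 0.2, lik 0.4, product 0.08000; [3] prior 0.2, lik 0.5714, product 0.1143; [4] prior 0.2, lik 0.4444, product 0.08889; [5] prior 0.2, lik 0.3636, product 0.07273.
Normalizing constant = 0.46499; the posterior for Urn 3 is its product over the sum, 0.1143/0.46499 = 0.246.

Posterior probability ≈ 0.246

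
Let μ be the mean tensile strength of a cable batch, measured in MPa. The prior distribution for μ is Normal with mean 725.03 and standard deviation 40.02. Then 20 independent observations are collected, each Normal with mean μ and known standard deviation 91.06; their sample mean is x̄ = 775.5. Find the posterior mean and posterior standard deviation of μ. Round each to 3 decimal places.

Posterior mean ≈ 765.122; posterior SD ≈ 18.148

With known σ, the Normal prior is conjugate. Weight on the data is w = (n/σ²)/(n/σ² + 1/τ₀²) = 0.00241199/(0.00241199+0.00062438) = 0.79437.
Posterior mean = w·x̄ + (1−w)·μ₀ = 0.79437·775.5 + 0.20563·725.03 = 765.122. Posterior variance = 1/(0.00241199+0.00062438) = 329.342, so SD = 18.148.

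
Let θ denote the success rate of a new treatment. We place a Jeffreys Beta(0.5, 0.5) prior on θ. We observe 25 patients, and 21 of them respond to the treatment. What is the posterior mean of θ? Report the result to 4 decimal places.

Observing 21 successes and 4 failures updates Beta(0.5, 0.5) by adding the success and failure counts to the two shape parameters: α = 0.5+21 = 21.5, β = 0.5+4 = 4.5.
E[θ | data] = 21.5/(21.5+4.5) = 0.8269.

Posterior mean ≈ 0.8269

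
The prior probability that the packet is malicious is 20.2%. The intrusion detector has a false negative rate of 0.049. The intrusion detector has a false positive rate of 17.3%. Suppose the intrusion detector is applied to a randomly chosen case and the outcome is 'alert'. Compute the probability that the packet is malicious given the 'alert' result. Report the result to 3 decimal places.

Write H for 'the packet is malicious'. Prior odds H:¬H = 0.202/0.798 = 0.25313. For the 'alert' outcome, the likelihood ratio is 0.951/0.173 = 5.4971.
Posterior odds = 0.25313 × 5.4971 = 1.3915, so P(H|E) = 1.3915/(1+1.3915) = 0.582.

P(H | E) ≈ 0.582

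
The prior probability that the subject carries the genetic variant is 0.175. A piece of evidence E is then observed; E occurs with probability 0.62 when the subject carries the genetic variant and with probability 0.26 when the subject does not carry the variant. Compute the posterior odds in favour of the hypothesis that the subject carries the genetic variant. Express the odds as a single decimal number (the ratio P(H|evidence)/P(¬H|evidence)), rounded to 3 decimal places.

Prior odds = 0.175/(1−0.175) = 0.21212.
Likelihood ratio for E = 0.62/0.26 = 2.3846.
Posterior odds = prior odds × LR = 0.50583.

Posterior odds ≈ 0.506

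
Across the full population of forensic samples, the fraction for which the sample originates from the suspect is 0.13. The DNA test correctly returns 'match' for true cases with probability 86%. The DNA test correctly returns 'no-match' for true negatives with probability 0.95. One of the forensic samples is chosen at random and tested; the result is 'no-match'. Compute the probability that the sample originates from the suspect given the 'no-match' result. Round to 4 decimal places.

Write H for 'the sample originates from the suspect'. Prior odds H:¬H = 0.13/0.87 = 0.14943. For the 'no-match' outcome, the likelihood ratio is 0.14/0.95 = 0.14737.
Posterior odds = 0.14943 × 0.14737 = 0.022021, so P(H|E) = 0.022021/(1+0.022021) = 0.0215.

P(H | E) ≈ 0.0215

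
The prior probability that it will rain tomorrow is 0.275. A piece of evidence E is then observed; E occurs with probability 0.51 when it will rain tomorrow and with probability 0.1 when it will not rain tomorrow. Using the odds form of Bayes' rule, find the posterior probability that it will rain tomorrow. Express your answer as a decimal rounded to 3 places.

Prior odds = 0.275/(1−0.275) = 0.37931. In log-odds, ln(0.37931) = -0.96940.
Add log likelihood ratio: ln(5.1000) = 1.6292.
Posterior log-odds = 0.65984, so posterior odds = exp(0.65984) = 1.9345. Converting, P(H|E) = 1.9345/2.9345 = 0.659.

Posterior probability ≈ 0.659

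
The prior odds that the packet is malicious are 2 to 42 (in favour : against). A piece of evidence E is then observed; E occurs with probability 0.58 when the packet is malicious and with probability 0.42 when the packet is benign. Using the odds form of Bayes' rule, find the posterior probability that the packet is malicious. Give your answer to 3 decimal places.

Posterior probability ≈ 0.062

Prior odds = 2/42 = 0.047619. In log-odds, ln(0.047619) = -3.0445.
Add log likelihood ratio: ln(1.3810) = 0.32277.
Posterior log-odds = -2.7217, so posterior odds = exp(-2.7217) = 0.065760. Converting, P(H|E) = 0.065760/1.0658 = 0.062.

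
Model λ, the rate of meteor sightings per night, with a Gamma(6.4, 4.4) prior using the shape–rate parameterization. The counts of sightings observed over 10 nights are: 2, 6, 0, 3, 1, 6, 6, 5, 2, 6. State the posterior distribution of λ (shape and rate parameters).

Posterior: Gamma(shape=43.4, rate=14.4)

The Poisson likelihood adds the total count to the shape and the number of exposure periods to the rate. Here ∑xᵢ = 37 and n = 10, so shape 6.4→43.4 and rate 4.4→14.4.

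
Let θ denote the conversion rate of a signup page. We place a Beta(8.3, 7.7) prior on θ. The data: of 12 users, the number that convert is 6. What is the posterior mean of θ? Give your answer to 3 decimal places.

Posterior mean ≈ 0.511

The binomial likelihood is conjugate to the Beta prior: with 6 successes and 6 failures, the posterior is Beta(8.3+6, 7.7+6) = Beta(14.3, 13.7).
Posterior mean = α/(α+β) = 14.3/28 = 0.511.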